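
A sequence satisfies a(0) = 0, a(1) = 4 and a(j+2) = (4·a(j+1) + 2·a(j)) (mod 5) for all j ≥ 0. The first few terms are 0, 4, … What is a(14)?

a(0) = 0, a(1) = 4, a(2) = 1, a(3) = 2, a(4) = 0, a(5) = 4.
The sequence repeats with period 4.
(14 - 0) mod 4 = 2, so a(14) = a(2) = 1.

1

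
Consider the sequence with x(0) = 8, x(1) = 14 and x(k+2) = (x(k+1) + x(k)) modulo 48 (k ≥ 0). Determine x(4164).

Listing terms: x(0) = 8, x(1) = 14, x(2) = 22, x(3) = 36, x(4) = 10, x(5) = 46, x(6) = 8, x(7) = 6, x(8) = 14, x(9) = 20, x(10) = 34, x(11) = 6, x(12) = 40, x(13) = 46, x(14) = 38, x(15) = 36, x(16) = 26, x(17) = 14, x(18) = 40, x(19) = 6, x(20) = 46, x(21) = 4, x(22) = 2, x(23) = 6, x(24) = 8, x(25) = 14.
The sequence repeats with period 24.
So x(4164) = x(0 + ((4164-0) mod 24)) = x(12) = 40.

40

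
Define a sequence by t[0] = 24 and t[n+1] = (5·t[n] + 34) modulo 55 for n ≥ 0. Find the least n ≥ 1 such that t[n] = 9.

4

We have t[0] = 24; t[1] = 44; t[2] = 34; t[3] = 39; t[4] = 9; t[5] = 24.
The sequence repeats with period 5.
The value 9 first appears (with n ≥ 1) at t[4].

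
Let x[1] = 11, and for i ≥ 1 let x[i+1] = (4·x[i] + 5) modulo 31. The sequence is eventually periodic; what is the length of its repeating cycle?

5

Listing terms: x[1] = 11; x[2] = 18; x[3] = 15; x[4] = 3; x[5] = 17; x[6] = 11.
Since x[6] = x[1] = 11, the sequence is periodic with period 5.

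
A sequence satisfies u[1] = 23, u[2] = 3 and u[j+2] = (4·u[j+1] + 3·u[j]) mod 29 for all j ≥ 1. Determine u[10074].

We have u[1] = 23; u[2] = 3; u[3] = 23; u[4] = 14; u[5] = 9; u[6] = 20; u[7] = 20; u[8] = 24; u[9] = 11; u[10] = 0; u[11] = 4; u[12] = 16; u[13] = 18; u[14] = 4; u[15] = 12; u[16] = 2; u[17] = 15; u[18] = 8; u[19] = 19; u[20] = 13; u[21] = 22; u[22] = 11; u[23] = 23; u[24] = 9; u[25] = 18; u[26] = 12; u[27] = 15; u[28] = 9; u[29] = 23; u[30] = 3.
Since (u[29], u[30]) = (u[1], u[2]) = (23, 3) (two consecutive terms determine the rest), the sequence is periodic with period 28.
So u[10074] = u[1 + ((10074-1) mod 28)] = u[22] = 11.

11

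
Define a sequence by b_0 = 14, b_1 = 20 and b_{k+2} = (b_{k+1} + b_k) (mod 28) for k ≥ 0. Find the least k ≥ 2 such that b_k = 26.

We have b_0 = 14, b_1 = 20, b_2 = 6, b_3 = 26, b_4 = 4, b_5 = 2, b_6 = 6, b_7 = 8, b_8 = 14, b_9 = 22, b_{10} = 8, b_{11} = 2, b_{12} = 10, b_{13} = 12, b_{14} = 22, b_{15} = 6, b_{16} = 0, b_{17} = 6, b_{18} = 6, b_{19} = 12, b_{20} = 18, b_{21} = 2, b_{22} = 20, b_{23} = 22, b_{24} = 14, b_{25} = 8, b_{26} = 22, b_{27} = 2, b_{28} = 24, b_{29} = 26, b_{30} = 22, b_{31} = 20, b_{32} = 14, b_{33} = 6, b_{34} = 20, b_{35} = 26, b_{36} = 18, b_{37} = 16, b_{38} = 6, b_{39} = 22, b_{40} = 0, b_{41} = 22, b_{42} = 22, b_{43} = 16, b_{44} = 10, b_{45} = 26, b_{46} = 8, b_{47} = 6, b_{48} = 14, b_{49} = 20.
Since (b_{48}, b_{49}) = (b_0, b_1) = (14, 20) (two consecutive terms determine the rest), the sequence is periodic with period 48.
The value 26 first appears (with k ≥ 2) at b_3.

3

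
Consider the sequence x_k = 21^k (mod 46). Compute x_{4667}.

15

x_1 = 21; x_2 = 27; x_3 = 15; x_4 = 39; x_5 = 37; x_6 = 41; x_7 = 33; x_8 = 3; x_9 = 17; x_{10} = 35; x_{11} = 45; x_{12} = 25; x_{13} = 19; x_{14} = 31; x_{15} = 7; x_{16} = 9; x_{17} = 5; x_{18} = 13; x_{19} = 43; x_{20} = 29; x_{21} = 11; x_{22} = 1; x_{23} = 21.
The sequence repeats with period 22.
(4667 - 1) mod 22 = 2, so x_{4667} = x_3 = 15.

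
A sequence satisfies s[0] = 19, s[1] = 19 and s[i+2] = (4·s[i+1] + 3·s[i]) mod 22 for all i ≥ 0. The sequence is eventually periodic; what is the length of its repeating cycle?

Computing terms: s[0] = 19,  s[1] = 19,  s[2] = 1,  s[3] = 17,  s[4] = 5,  s[5] = 5,  s[6] = 13,  s[7] = 1,  s[8] = 21,  s[9] = 21,  s[10] = 15,  s[11] = 13,  s[12] = 9,  s[13] = 9,  s[14] = 19,  s[15] = 15,  s[16] = 7,  s[17] = 7,  s[18] = 5,  s[19] = 19,  s[20] = 3,  s[21] = 3,  s[22] = 21,  s[23] = 5,  s[24] = 17,  s[25] = 17,  s[26] = 9,  s[27] = 21,  s[28] = 1,  s[29] = 1,  s[30] = 7,  s[31] = 9,  s[32] = 13,  s[33] = 13,  s[34] = 3,  s[35] = 7,  s[36] = 15,  s[37] = 15,  s[38] = 17,  s[39] = 3,  s[40] = 19,  s[41] = 19.
Since (s[40], s[41]) = (s[0], s[1]) = (19, 19) (two consecutive terms determine the rest), the sequence is periodic with period 40.

40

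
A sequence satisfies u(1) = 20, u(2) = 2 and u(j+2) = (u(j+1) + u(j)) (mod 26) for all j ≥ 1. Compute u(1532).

Computing terms: u(1) = 20; u(2) = 2; u(3) = 22; u(4) = 24; u(5) = 20; u(6) = 18; u(7) = 12; u(8) = 4; u(9) = 16; u(10) = 20; u(11) = 10; u(12) = 4; u(13) = 14; u(14) = 18; u(15) = 6; u(16) = 24; u(17) = 4; u(18) = 2; u(19) = 6; u(20) = 8; u(21) = 14; u(22) = 22; u(23) = 10; u(24) = 6; u(25) = 16; u(26) = 22; u(27) = 12; u(28) = 8; u(29) = 20; u(30) = 2.
The sequence repeats with period 28.
(1532 - 1) mod 28 = 19, so u(1532) = u(20) = 8.

8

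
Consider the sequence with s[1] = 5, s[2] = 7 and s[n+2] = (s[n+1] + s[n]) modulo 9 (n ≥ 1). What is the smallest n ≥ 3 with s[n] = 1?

4

s[1] = 5; s[2] = 7; s[3] = 3; s[4] = 1; s[5] = 4; s[6] = 5; s[7] = 0; s[8] = 5; s[9] = 5; s[10] = 1; s[11] = 6; s[12] = 7; s[13] = 4; s[14] = 2; s[15] = 6; s[16] = 8; s[17] = 5; s[18] = 4; s[19] = 0; s[20] = 4; s[21] = 4; s[22] = 8; s[23] = 3; s[24] = 2; s[25] = 5; s[26] = 7.
Since (s[25], s[26]) = (s[1], s[2]) = (5, 7) (two consecutive terms determine the rest), the sequence is periodic with period 24.
The value 1 first appears (with n ≥ 3) at s[4].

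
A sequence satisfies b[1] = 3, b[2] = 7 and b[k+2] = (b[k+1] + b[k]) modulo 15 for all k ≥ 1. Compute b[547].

b[1] = 3,  b[2] = 7,  b[3] = 10,  b[4] = 2,  b[5] = 12,  b[6] = 14,  b[7] = 11,  b[8] = 10,  b[9] = 6,  b[10] = 1,  b[11] = 7,  b[12] = 8,  b[13] = 0,  b[14] = 8,  b[15] = 8,  b[16] = 1,  b[17] = 9,  b[18] = 10,  b[19] = 4,  b[20] = 14,  b[21] = 3,  b[22] = 2,  b[23] = 5,  b[24] = 7,  b[25] = 12,  b[26] = 4,  b[27] = 1,  b[28] = 5,  b[29] = 6,  b[30] = 11,  b[31] = 2,  b[32] = 13,  b[33] = 0,  b[34] = 13,  b[35] = 13,  b[36] = 11,  b[37] = 9,  b[38] = 5,  b[39] = 14,  b[40] = 4,  b[41] = 3,  b[42] = 7.
Since (b[41], b[42]) = (b[1], b[2]) = (3, 7) (two consecutive terms determine the rest), the sequence is periodic with period 40.
So b[547] = b[1 + ((547-1) mod 40)] = b[27] = 1.

1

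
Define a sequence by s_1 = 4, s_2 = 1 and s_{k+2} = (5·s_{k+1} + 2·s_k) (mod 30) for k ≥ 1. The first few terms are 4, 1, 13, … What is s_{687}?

Computing terms: s_1 = 4,  s_2 = 1,  s_3 = 13,  s_4 = 7,  s_5 = 1,  s_6 = 19,  s_7 = 7,  s_8 = 13,  s_9 = 19,  s_{10} = 1,  s_{11} = 13.
Since (s_{10}, s_{11}) = (s_2, s_3) = (1, 13) (two consecutive terms determine the rest), the sequence is eventually periodic: after a pre-period of length 1 it cycles with period 8.
For k ≥ 2, s_k depends only on (k - 2) mod 8. (687 - 2) mod 8 = 5, so s_{687} = s_7 = 7.

7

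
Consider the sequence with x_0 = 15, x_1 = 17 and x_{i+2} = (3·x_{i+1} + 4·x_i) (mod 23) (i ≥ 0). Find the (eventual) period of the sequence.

22

Listing terms: x_0 = 15; x_1 = 17; x_2 = 19; x_3 = 10; x_4 = 14; x_5 = 13; x_6 = 3; x_7 = 15; x_8 = 11; x_9 = 1; x_{10} = 1; x_{11} = 7; x_{12} = 2; x_{13} = 11; x_{14} = 18; x_{15} = 6; x_{16} = 21; x_{17} = 18; x_{18} = 0; x_{19} = 3; x_{20} = 9; x_{21} = 16; x_{22} = 15; x_{23} = 17.
The sequence repeats with period 22.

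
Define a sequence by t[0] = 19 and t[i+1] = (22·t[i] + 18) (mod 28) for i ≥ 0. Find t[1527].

2

Computing terms: t[0] = 19; t[1] = 16; t[2] = 6; t[3] = 10; t[4] = 14; t[5] = 18; t[6] = 22; t[7] = 26; t[8] = 2; t[9] = 6.
Since t[9] = t[2] = 6, the sequence is eventually periodic: after a pre-period of length 2 it cycles with period 7.
For i ≥ 2, t[i] depends only on (i - 2) mod 7. (1527 - 2) mod 7 = 6, so t[1527] = t[8] = 2.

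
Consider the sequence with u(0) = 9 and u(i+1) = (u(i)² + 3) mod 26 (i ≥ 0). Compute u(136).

Computing terms: u(0) = 9,  u(1) = 6,  u(2) = 13,  u(3) = 16,  u(4) = 25,  u(5) = 4,  u(6) = 19,  u(7) = 0,  u(8) = 3,  u(9) = 12,  u(10) = 17,  u(11) = 6.
Since u(11) = u(1) = 6, the sequence is eventually periodic: after a pre-period of length 1 it cycles with period 10.
For i ≥ 1, u(i) depends only on (i - 1) mod 10. (136 - 1) mod 10 = 5, so u(136) = u(6) = 19.

19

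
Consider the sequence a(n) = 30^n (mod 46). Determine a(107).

34

We have a(0) = 1,  a(1) = 30,  a(2) = 26,  a(3) = 44,  a(4) = 32,  a(5) = 40,  a(6) = 4,  a(7) = 28,  a(8) = 12,  a(9) = 38,  a(10) = 36,  a(11) = 22,  a(12) = 16,  a(13) = 20,  a(14) = 2,  a(15) = 14,  a(16) = 6,  a(17) = 42,  a(18) = 18,  a(19) = 34,  a(20) = 8,  a(21) = 10,  a(22) = 24,  a(23) = 30.
Since a(23) = a(1) = 30, the sequence is eventually periodic: after a pre-period of length 1 it cycles with period 22.
For n ≥ 1, a(n) depends only on (n - 1) mod 22. (107 - 1) mod 22 = 18, so a(107) = a(19) = 34.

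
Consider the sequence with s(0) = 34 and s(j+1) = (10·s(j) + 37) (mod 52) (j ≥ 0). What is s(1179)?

s(0) = 34,  s(1) = 13,  s(2) = 11,  s(3) = 43,  s(4) = 51,  s(5) = 27,  s(6) = 47,  s(7) = 39,  s(8) = 11.
Since s(8) = s(2) = 11, the sequence is eventually periodic: after a pre-period of length 2 it cycles with period 6.
For j ≥ 2, s(j) depends only on (j - 2) mod 6. (1179 - 2) mod 6 = 1, so s(1179) = s(3) = 43.

43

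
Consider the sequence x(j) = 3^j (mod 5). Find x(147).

2

Listing terms: x(0) = 1,  x(1) = 3,  x(2) = 4,  x(3) = 2,  x(4) = 1.
The sequence repeats with period 4.
(147 - 0) mod 4 = 3, so x(147) = x(3) = 2.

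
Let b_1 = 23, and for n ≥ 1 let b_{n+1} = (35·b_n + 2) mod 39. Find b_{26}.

27

b_1 = 23; b_2 = 27; b_3 = 11; b_4 = 36; b_5 = 14; b_6 = 24; b_7 = 23.
Since b_7 = b_1 = 23, the sequence is periodic with period 6.
(26 - 1) mod 6 = 1, so b_{26} = b_2 = 27.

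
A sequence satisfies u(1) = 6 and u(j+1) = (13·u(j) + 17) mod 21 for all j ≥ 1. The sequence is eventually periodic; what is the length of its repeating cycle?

6

Computing terms: u(1) = 6; u(2) = 11; u(3) = 13; u(4) = 18; u(5) = 20; u(6) = 4; u(7) = 6.
The sequence repeats with period 6.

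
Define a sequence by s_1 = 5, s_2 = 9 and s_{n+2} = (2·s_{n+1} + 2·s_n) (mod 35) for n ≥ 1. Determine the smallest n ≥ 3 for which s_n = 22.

8

s_1 = 5, s_2 = 9, s_3 = 28, s_4 = 4, s_5 = 29, s_6 = 31, s_7 = 15, s_8 = 22, s_9 = 4, s_{10} = 17, s_{11} = 7, s_{12} = 13, s_{13} = 5, s_{14} = 1, s_{15} = 12, s_{16} = 26, s_{17} = 6, s_{18} = 29, s_{19} = 0, s_{20} = 23, s_{21} = 11, s_{22} = 33, s_{23} = 18, s_{24} = 32, s_{25} = 30, s_{26} = 19, s_{27} = 28, s_{28} = 24, s_{29} = 34, s_{30} = 11, s_{31} = 20, s_{32} = 27, s_{33} = 24, s_{34} = 32, s_{35} = 7, s_{36} = 8, s_{37} = 30, s_{38} = 6, s_{39} = 2, s_{40} = 16, s_{41} = 1, s_{42} = 34, s_{43} = 0, s_{44} = 33, s_{45} = 31, s_{46} = 23, s_{47} = 3, s_{48} = 17, s_{49} = 5, s_{50} = 9.
Since (s_{49}, s_{50}) = (s_1, s_2) = (5, 9) (two consecutive terms determine the rest), the sequence is periodic with period 48.
The value 22 first appears (with n ≥ 3) at s_8.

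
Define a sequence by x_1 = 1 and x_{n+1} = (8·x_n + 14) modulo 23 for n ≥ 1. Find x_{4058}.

2

x_1 = 1,  x_2 = 22,  x_3 = 6,  x_4 = 16,  x_5 = 4,  x_6 = 0,  x_7 = 14,  x_8 = 11,  x_9 = 10,  x_{10} = 2,  x_{11} = 7,  x_{12} = 1.
Since x_{12} = x_1 = 1, the sequence is periodic with period 11.
So x_{4058} = x_{1 + ((4058-1) mod 11)} = x_{10} = 2.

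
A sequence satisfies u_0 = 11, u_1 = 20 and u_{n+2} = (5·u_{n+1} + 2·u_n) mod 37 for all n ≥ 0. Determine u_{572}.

19

Computing terms: u_0 = 11,  u_1 = 20,  u_2 = 11,  u_3 = 21,  u_4 = 16,  u_5 = 11,  u_6 = 13,  u_7 = 13,  u_8 = 17,  u_9 = 0,  u_{10} = 34,  u_{11} = 22,  u_{12} = 30,  u_{13} = 9,  u_{14} = 31,  u_{15} = 25,  u_{16} = 2,  u_{17} = 23,  u_{18} = 8,  u_{19} = 12,  u_{20} = 2,  u_{21} = 34,  u_{22} = 26,  u_{23} = 13,  u_{24} = 6,  u_{25} = 19,  u_{26} = 33,  u_{27} = 18,  u_{28} = 8,  u_{29} = 2,  u_{30} = 26,  u_{31} = 23,  u_{32} = 19,  u_{33} = 30,  u_{34} = 3,  u_{35} = 1,  u_{36} = 11,  u_{37} = 20.
Since (u_{36}, u_{37}) = (u_0, u_1) = (11, 20) (two consecutive terms determine the rest), the sequence is periodic with period 36.
(572 - 0) mod 36 = 32, so u_{572} = u_{32} = 19.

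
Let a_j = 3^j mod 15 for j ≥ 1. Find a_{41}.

3

Computing terms: a_1 = 3, a_2 = 9, a_3 = 12, a_4 = 6, a_5 = 3.
Since a_5 = a_1 = 3, the sequence is periodic with period 4.
(41 - 1) mod 4 = 0, so a_{41} = a_1 = 3.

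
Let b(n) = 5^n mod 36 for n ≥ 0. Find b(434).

25

Computing terms: b(0) = 1; b(1) = 5; b(2) = 25; b(3) = 17; b(4) = 13; b(5) = 29; b(6) = 1.
The sequence repeats with period 6.
So b(434) = b(0 + ((434-0) mod 6)) = b(2) = 25.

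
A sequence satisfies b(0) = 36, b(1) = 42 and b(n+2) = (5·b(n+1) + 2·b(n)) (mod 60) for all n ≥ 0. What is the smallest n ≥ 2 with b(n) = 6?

b(0) = 36, b(1) = 42, b(2) = 42, b(3) = 54, b(4) = 54, b(5) = 18, b(6) = 18, b(7) = 6, b(8) = 6, b(9) = 42, b(10) = 42.
Since (b(9), b(10)) = (b(1), b(2)) = (42, 42) (two consecutive terms determine the rest), the sequence is eventually periodic: after a pre-period of length 1 it cycles with period 8.
The value 6 first appears (with n ≥ 2) at b(7).

7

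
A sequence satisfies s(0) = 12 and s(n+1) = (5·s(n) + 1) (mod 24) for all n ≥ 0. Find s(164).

s(0) = 12,  s(1) = 13,  s(2) = 18,  s(3) = 19,  s(4) = 0,  s(5) = 1,  s(6) = 6,  s(7) = 7,  s(8) = 12.
The sequence repeats with period 8.
So s(164) = s(0 + ((164-0) mod 8)) = s(4) = 0.

0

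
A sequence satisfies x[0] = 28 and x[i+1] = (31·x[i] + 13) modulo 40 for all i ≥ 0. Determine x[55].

33

Listing terms: x[0] = 28,  x[1] = 1,  x[2] = 4,  x[3] = 17,  x[4] = 20,  x[5] = 33,  x[6] = 36,  x[7] = 9,  x[8] = 12,  x[9] = 25,  x[10] = 28.
Since x[10] = x[0] = 28, the sequence is periodic with period 10.
(55 - 0) mod 10 = 5, so x[55] = x[5] = 33.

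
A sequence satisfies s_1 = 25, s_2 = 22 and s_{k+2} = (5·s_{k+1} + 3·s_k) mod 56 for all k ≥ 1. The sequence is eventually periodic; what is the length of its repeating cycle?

We have s_1 = 25, s_2 = 22, s_3 = 17, s_4 = 39, s_5 = 22, s_6 = 3, s_7 = 25, s_8 = 22.
The sequence repeats with period 6.

6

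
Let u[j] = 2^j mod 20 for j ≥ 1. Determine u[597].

12

Listing terms: u[1] = 2; u[2] = 4; u[3] = 8; u[4] = 16; u[5] = 12; u[6] = 4.
Since u[6] = u[2] = 4, the sequence is eventually periodic: after a pre-period of length 1 it cycles with period 4.
For j ≥ 2, u[j] depends only on (j - 2) mod 4. (597 - 2) mod 4 = 3, so u[597] = u[5] = 12.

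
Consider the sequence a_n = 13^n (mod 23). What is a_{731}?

Listing terms: a_1 = 13,  a_2 = 8,  a_3 = 12,  a_4 = 18,  a_5 = 4,  a_6 = 6,  a_7 = 9,  a_8 = 2,  a_9 = 3,  a_{10} = 16,  a_{11} = 1,  a_{12} = 13.
Since a_{12} = a_1 = 13, the sequence is periodic with period 11.
(731 - 1) mod 11 = 4, so a_{731} = a_5 = 4.

4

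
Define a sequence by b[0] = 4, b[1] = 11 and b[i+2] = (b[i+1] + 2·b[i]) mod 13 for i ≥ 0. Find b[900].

4

Listing terms: b[0] = 4, b[1] = 11, b[2] = 6, b[3] = 2, b[4] = 1, b[5] = 5, b[6] = 7, b[7] = 4, b[8] = 5, b[9] = 0, b[10] = 10, b[11] = 10, b[12] = 4, b[13] = 11.
The sequence repeats with period 12.
(900 - 0) mod 12 = 0, so b[900] = b[0] = 4.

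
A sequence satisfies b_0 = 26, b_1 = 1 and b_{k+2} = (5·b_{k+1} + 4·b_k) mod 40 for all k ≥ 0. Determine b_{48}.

21

Computing terms: b_0 = 26, b_1 = 1, b_2 = 29, b_3 = 29, b_4 = 21, b_5 = 21, b_6 = 29, b_7 = 29.
Since (b_6, b_7) = (b_2, b_3) = (29, 29) (two consecutive terms determine the rest), the sequence is eventually periodic: after a pre-period of length 2 it cycles with period 4.
For k ≥ 2, b_k depends only on (k - 2) mod 4. (48 - 2) mod 4 = 2, so b_{48} = b_4 = 21.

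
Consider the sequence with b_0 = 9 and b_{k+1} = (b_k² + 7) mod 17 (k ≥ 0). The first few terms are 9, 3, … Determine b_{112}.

3

b_0 = 9, b_1 = 3, b_2 = 16, b_3 = 8, b_4 = 3.
Since b_4 = b_1 = 3, the sequence is eventually periodic: after a pre-period of length 1 it cycles with period 3.
For k ≥ 1, b_k depends only on (k - 1) mod 3. (112 - 1) mod 3 = 0, so b_{112} = b_1 = 3.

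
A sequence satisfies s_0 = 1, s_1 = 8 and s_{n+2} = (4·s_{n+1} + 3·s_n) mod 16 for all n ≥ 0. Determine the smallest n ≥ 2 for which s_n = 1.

Listing terms: s_0 = 1,  s_1 = 8,  s_2 = 3,  s_3 = 4,  s_4 = 9,  s_5 = 0,  s_6 = 11,  s_7 = 12,  s_8 = 1,  s_9 = 8.
The sequence repeats with period 8.
The value 1 next appears (with n ≥ 2) at s_8.

8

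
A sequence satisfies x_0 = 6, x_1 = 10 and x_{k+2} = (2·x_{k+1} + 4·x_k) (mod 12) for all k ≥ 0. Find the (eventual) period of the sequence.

8

Computing terms: x_0 = 6; x_1 = 10; x_2 = 8; x_3 = 8; x_4 = 0; x_5 = 8; x_6 = 4; x_7 = 4; x_8 = 0; x_9 = 4; x_{10} = 8; x_{11} = 8.
Since (x_{10}, x_{11}) = (x_2, x_3) = (8, 8) (two consecutive terms determine the rest), the sequence is eventually periodic: after a pre-period of length 2 it cycles with period 8.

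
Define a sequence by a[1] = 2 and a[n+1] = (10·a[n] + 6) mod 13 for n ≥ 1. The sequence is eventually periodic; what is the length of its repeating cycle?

Computing terms: a[1] = 2; a[2] = 0; a[3] = 6; a[4] = 1; a[5] = 3; a[6] = 10; a[7] = 2.
The sequence repeats with period 6.

6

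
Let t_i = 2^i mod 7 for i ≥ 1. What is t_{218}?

t_1 = 2, t_2 = 4, t_3 = 1, t_4 = 2.
Since t_4 = t_1 = 2, the sequence is periodic with period 3.
So t_{218} = t_{1 + ((218-1) mod 3)} = t_2 = 4.

4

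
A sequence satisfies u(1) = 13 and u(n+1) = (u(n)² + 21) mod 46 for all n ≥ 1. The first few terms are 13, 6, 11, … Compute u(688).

Computing terms: u(1) = 13, u(2) = 6, u(3) = 11, u(4) = 4, u(5) = 37, u(6) = 10, u(7) = 29, u(8) = 34, u(9) = 27, u(10) = 14, u(11) = 33, u(12) = 6.
Since u(12) = u(2) = 6, the sequence is eventually periodic: after a pre-period of length 1 it cycles with period 10.
For n ≥ 2, u(n) depends only on (n - 2) mod 10. (688 - 2) mod 10 = 6, so u(688) = u(8) = 34.

34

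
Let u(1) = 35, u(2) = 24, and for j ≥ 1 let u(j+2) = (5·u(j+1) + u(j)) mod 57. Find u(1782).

Computing terms: u(1) = 35; u(2) = 24; u(3) = 41; u(4) = 1; u(5) = 46; u(6) = 3; u(7) = 4; u(8) = 23; u(9) = 5; u(10) = 48; u(11) = 17; u(12) = 19; u(13) = 55; u(14) = 9; u(15) = 43; u(16) = 53; u(17) = 23; u(18) = 54; u(19) = 8; u(20) = 37; u(21) = 22; u(22) = 33; u(23) = 16; u(24) = 56; u(25) = 11; u(26) = 54; u(27) = 53; u(28) = 34; u(29) = 52; u(30) = 9; u(31) = 40; u(32) = 38; u(33) = 2; u(34) = 48; u(35) = 14; u(36) = 4; u(37) = 34; u(38) = 3; u(39) = 49; u(40) = 20; u(41) = 35; u(42) = 24.
Since (u(41), u(42)) = (u(1), u(2)) = (35, 24) (two consecutive terms determine the rest), the sequence is periodic with period 40.
So u(1782) = u(1 + ((1782-1) mod 40)) = u(22) = 33.

33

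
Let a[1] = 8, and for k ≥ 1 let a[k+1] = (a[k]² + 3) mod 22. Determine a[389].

12

a[1] = 8,  a[2] = 1,  a[3] = 4,  a[4] = 19,  a[5] = 12,  a[6] = 15,  a[7] = 8.
The sequence repeats with period 6.
So a[389] = a[1 + ((389-1) mod 6)] = a[5] = 12.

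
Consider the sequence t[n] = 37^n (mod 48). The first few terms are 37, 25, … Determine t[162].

25

We have t[1] = 37,  t[2] = 25,  t[3] = 13,  t[4] = 1,  t[5] = 37.
Since t[5] = t[1] = 37, the sequence is periodic with period 4.
(162 - 1) mod 4 = 1, so t[162] = t[2] = 25.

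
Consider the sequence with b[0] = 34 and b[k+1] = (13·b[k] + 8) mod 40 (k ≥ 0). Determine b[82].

18

We have b[0] = 34,  b[1] = 10,  b[2] = 18,  b[3] = 2,  b[4] = 34.
The sequence repeats with period 4.
So b[82] = b[0 + ((82-0) mod 4)] = b[2] = 18.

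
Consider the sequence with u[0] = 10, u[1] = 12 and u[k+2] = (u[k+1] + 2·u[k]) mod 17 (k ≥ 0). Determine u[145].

12

Computing terms: u[0] = 10,  u[1] = 12,  u[2] = 15,  u[3] = 5,  u[4] = 1,  u[5] = 11,  u[6] = 13,  u[7] = 1,  u[8] = 10,  u[9] = 12.
Since (u[8], u[9]) = (u[0], u[1]) = (10, 12) (two consecutive terms determine the rest), the sequence is periodic with period 8.
So u[145] = u[0 + ((145-0) mod 8)] = u[1] = 12.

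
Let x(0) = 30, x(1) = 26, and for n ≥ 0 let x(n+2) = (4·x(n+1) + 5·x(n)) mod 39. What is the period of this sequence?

x(0) = 30, x(1) = 26, x(2) = 20, x(3) = 15, x(4) = 4, x(5) = 13, x(6) = 33, x(7) = 2, x(8) = 17, x(9) = 0, x(10) = 7, x(11) = 28, x(12) = 30, x(13) = 26.
The sequence repeats with period 12.

12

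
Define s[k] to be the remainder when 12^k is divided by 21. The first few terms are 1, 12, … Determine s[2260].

We have s[0] = 1; s[1] = 12; s[2] = 18; s[3] = 6; s[4] = 9; s[5] = 3; s[6] = 15; s[7] = 12.
Since s[7] = s[1] = 12, the sequence is eventually periodic: after a pre-period of length 1 it cycles with period 6.
For k ≥ 1, s[k] depends only on (k - 1) mod 6. (2260 - 1) mod 6 = 3, so s[2260] = s[4] = 9.

9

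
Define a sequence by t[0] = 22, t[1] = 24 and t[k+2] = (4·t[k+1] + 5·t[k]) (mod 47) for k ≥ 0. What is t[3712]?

Listing terms: t[0] = 22,  t[1] = 24,  t[2] = 18,  t[3] = 4,  t[4] = 12,  t[5] = 21,  t[6] = 3,  t[7] = 23,  t[8] = 13,  t[9] = 26,  t[10] = 28,  t[11] = 7,  t[12] = 27,  t[13] = 2,  t[14] = 2,  t[15] = 18,  t[16] = 35,  t[17] = 42,  t[18] = 14,  t[19] = 31,  t[20] = 6,  t[21] = 38,  t[22] = 41,  t[23] = 25,  t[24] = 23,  t[25] = 29,  t[26] = 43,  t[27] = 35,  t[28] = 26,  t[29] = 44,  t[30] = 24,  t[31] = 34,  t[32] = 21,  t[33] = 19,  t[34] = 40,  t[35] = 20,  t[36] = 45,  t[37] = 45,  t[38] = 29,  t[39] = 12,  t[40] = 5,  t[41] = 33,  t[42] = 16,  t[43] = 41,  t[44] = 9,  t[45] = 6,  t[46] = 22,  t[47] = 24.
Since (t[46], t[47]) = (t[0], t[1]) = (22, 24) (two consecutive terms determine the rest), the sequence is periodic with period 46.
(3712 - 0) mod 46 = 32, so t[3712] = t[32] = 21.

21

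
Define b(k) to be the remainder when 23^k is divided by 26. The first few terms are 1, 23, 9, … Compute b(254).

b(0) = 1; b(1) = 23; b(2) = 9; b(3) = 25; b(4) = 3; b(5) = 17; b(6) = 1.
The sequence repeats with period 6.
So b(254) = b(0 + ((254-0) mod 6)) = b(2) = 9.

9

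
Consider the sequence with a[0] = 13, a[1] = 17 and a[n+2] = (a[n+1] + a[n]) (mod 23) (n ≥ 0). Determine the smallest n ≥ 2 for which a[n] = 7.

2

a[0] = 13,  a[1] = 17,  a[2] = 7,  a[3] = 1,  a[4] = 8,  a[5] = 9,  a[6] = 17,  a[7] = 3,  a[8] = 20,  a[9] = 0,  a[10] = 20,  a[11] = 20,  a[12] = 17,  a[13] = 14,  a[14] = 8,  a[15] = 22,  a[16] = 7,  a[17] = 6,  a[18] = 13,  a[19] = 19,  a[20] = 9,  a[21] = 5,  a[22] = 14,  a[23] = 19,  a[24] = 10,  a[25] = 6,  a[26] = 16,  a[27] = 22,  a[28] = 15,  a[29] = 14,  a[30] = 6,  a[31] = 20,  a[32] = 3,  a[33] = 0,  a[34] = 3,  a[35] = 3,  a[36] = 6,  a[37] = 9,  a[38] = 15,  a[39] = 1,  a[40] = 16,  a[41] = 17,  a[42] = 10,  a[43] = 4,  a[44] = 14,  a[45] = 18,  a[46] = 9,  a[47] = 4,  a[48] = 13,  a[49] = 17.
The sequence repeats with period 48.
The value 7 first appears (with n ≥ 2) at a[2].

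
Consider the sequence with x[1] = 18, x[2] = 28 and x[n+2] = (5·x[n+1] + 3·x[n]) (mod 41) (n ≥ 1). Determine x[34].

Listing terms: x[1] = 18; x[2] = 28; x[3] = 30; x[4] = 29; x[5] = 30; x[6] = 32; x[7] = 4; x[8] = 34; x[9] = 18; x[10] = 28.
The sequence repeats with period 8.
So x[34] = x[1 + ((34-1) mod 8)] = x[2] = 28.

28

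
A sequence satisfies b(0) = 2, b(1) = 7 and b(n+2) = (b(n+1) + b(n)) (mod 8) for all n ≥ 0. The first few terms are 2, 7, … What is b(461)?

1

Computing terms: b(0) = 2, b(1) = 7, b(2) = 1, b(3) = 0, b(4) = 1, b(5) = 1, b(6) = 2, b(7) = 3, b(8) = 5, b(9) = 0, b(10) = 5, b(11) = 5, b(12) = 2, b(13) = 7.
Since (b(12), b(13)) = (b(0), b(1)) = (2, 7) (two consecutive terms determine the rest), the sequence is periodic with period 12.
So b(461) = b(0 + ((461-0) mod 12)) = b(5) = 1.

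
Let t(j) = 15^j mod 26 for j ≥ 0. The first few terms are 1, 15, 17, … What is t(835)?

Computing terms: t(0) = 1, t(1) = 15, t(2) = 17, t(3) = 21, t(4) = 3, t(5) = 19, t(6) = 25, t(7) = 11, t(8) = 9, t(9) = 5, t(10) = 23, t(11) = 7, t(12) = 1.
The sequence repeats with period 12.
So t(835) = t(0 + ((835-0) mod 12)) = t(7) = 11.

11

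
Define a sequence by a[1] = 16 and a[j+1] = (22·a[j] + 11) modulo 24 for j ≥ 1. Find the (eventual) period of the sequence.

We have a[1] = 16, a[2] = 3, a[3] = 5, a[4] = 1, a[5] = 9, a[6] = 17, a[7] = 1.
Since a[7] = a[4] = 1, the sequence is eventually periodic: after a pre-period of length 3 it cycles with period 3.

3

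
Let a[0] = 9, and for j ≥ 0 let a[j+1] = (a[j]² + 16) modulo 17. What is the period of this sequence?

a[0] = 9,  a[1] = 12,  a[2] = 7,  a[3] = 14,  a[4] = 8,  a[5] = 12.
Since a[5] = a[1] = 12, the sequence is eventually periodic: after a pre-period of length 1 it cycles with period 4.

4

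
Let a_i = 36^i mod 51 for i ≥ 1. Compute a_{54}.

30

Listing terms: a_1 = 36; a_2 = 21; a_3 = 42; a_4 = 33; a_5 = 15; a_6 = 30; a_7 = 9; a_8 = 18; a_9 = 36.
Since a_9 = a_1 = 36, the sequence is periodic with period 8.
So a_{54} = a_{1 + ((54-1) mod 8)} = a_6 = 30.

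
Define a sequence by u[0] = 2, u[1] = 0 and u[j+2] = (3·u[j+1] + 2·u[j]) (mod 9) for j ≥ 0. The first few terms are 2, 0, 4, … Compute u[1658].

4

Computing terms: u[0] = 2; u[1] = 0; u[2] = 4; u[3] = 3; u[4] = 8; u[5] = 3; u[6] = 7; u[7] = 0; u[8] = 5; u[9] = 6; u[10] = 1; u[11] = 6; u[12] = 2; u[13] = 0.
The sequence repeats with period 12.
(1658 - 0) mod 12 = 2, so u[1658] = u[2] = 4.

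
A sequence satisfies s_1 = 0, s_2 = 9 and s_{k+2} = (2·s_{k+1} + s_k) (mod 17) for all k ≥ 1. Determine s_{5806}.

We have s_1 = 0, s_2 = 9, s_3 = 1, s_4 = 11, s_5 = 6, s_6 = 6, s_7 = 1, s_8 = 8, s_9 = 0, s_{10} = 8, s_{11} = 16, s_{12} = 6, s_{13} = 11, s_{14} = 11, s_{15} = 16, s_{16} = 9, s_{17} = 0, s_{18} = 9.
The sequence repeats with period 16.
(5806 - 1) mod 16 = 13, so s_{5806} = s_{14} = 11.

11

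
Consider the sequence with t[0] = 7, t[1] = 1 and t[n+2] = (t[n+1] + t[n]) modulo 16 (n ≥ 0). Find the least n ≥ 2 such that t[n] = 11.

6

Computing terms: t[0] = 7, t[1] = 1, t[2] = 8, t[3] = 9, t[4] = 1, t[5] = 10, t[6] = 11, t[7] = 5, t[8] = 0, t[9] = 5, t[10] = 5, t[11] = 10, t[12] = 15, t[13] = 9, t[14] = 8, t[15] = 1, t[16] = 9, t[17] = 10, t[18] = 3, t[19] = 13, t[20] = 0, t[21] = 13, t[22] = 13, t[23] = 10, t[24] = 7, t[25] = 1.
The sequence repeats with period 24.
The value 11 first appears (with n ≥ 2) at t[6].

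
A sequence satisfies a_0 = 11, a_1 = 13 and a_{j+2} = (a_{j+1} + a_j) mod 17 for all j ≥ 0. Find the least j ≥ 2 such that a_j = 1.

We have a_0 = 11; a_1 = 13; a_2 = 7; a_3 = 3; a_4 = 10; a_5 = 13; a_6 = 6; a_7 = 2; a_8 = 8; a_9 = 10; a_{10} = 1; a_{11} = 11; a_{12} = 12; a_{13} = 6; a_{14} = 1; a_{15} = 7; a_{16} = 8; a_{17} = 15; a_{18} = 6; a_{19} = 4; a_{20} = 10; a_{21} = 14; a_{22} = 7; a_{23} = 4; a_{24} = 11; a_{25} = 15; a_{26} = 9; a_{27} = 7; a_{28} = 16; a_{29} = 6; a_{30} = 5; a_{31} = 11; a_{32} = 16; a_{33} = 10; a_{34} = 9; a_{35} = 2; a_{36} = 11; a_{37} = 13.
The sequence repeats with period 36.
The value 1 first appears (with j ≥ 2) at a_{10}.

10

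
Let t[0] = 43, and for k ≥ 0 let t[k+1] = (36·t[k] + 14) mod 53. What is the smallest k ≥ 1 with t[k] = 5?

3

Computing terms: t[0] = 43, t[1] = 25, t[2] = 13, t[3] = 5, t[4] = 35, t[5] = 2, t[6] = 33, t[7] = 36, t[8] = 38, t[9] = 4, t[10] = 52, t[11] = 31, t[12] = 17, t[13] = 43.
Since t[13] = t[0] = 43, the sequence is periodic with period 13.
The value 5 first appears (with k ≥ 1) at t[3].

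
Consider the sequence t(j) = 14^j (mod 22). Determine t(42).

20

Listing terms: t(0) = 1,  t(1) = 14,  t(2) = 20,  t(3) = 16,  t(4) = 4,  t(5) = 12,  t(6) = 14.
Since t(6) = t(1) = 14, the sequence is eventually periodic: after a pre-period of length 1 it cycles with period 5.
For j ≥ 1, t(j) depends only on (j - 1) mod 5. (42 - 1) mod 5 = 1, so t(42) = t(2) = 20.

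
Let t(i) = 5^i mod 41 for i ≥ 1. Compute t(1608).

t(1) = 5, t(2) = 25, t(3) = 2, t(4) = 10, t(5) = 9, t(6) = 4, t(7) = 20, t(8) = 18, t(9) = 8, t(10) = 40, t(11) = 36, t(12) = 16, t(13) = 39, t(14) = 31, t(15) = 32, t(16) = 37, t(17) = 21, t(18) = 23, t(19) = 33, t(20) = 1, t(21) = 5.
The sequence repeats with period 20.
(1608 - 1) mod 20 = 7, so t(1608) = t(8) = 18.

18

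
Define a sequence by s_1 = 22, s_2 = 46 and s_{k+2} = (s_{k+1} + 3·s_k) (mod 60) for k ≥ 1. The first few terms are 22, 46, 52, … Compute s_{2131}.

Listing terms: s_1 = 22; s_2 = 46; s_3 = 52; s_4 = 10; s_5 = 46; s_6 = 16; s_7 = 34; s_8 = 22; s_9 = 4; s_{10} = 10; s_{11} = 22; s_{12} = 52; s_{13} = 58; s_{14} = 34; s_{15} = 28; s_{16} = 10; s_{17} = 34; s_{18} = 4; s_{19} = 46; s_{20} = 58; s_{21} = 16; s_{22} = 10; s_{23} = 58; s_{24} = 28; s_{25} = 22; s_{26} = 46.
The sequence repeats with period 24.
(2131 - 1) mod 24 = 18, so s_{2131} = s_{19} = 46.

46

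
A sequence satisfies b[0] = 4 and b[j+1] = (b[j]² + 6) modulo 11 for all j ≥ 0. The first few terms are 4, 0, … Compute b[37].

b[0] = 4, b[1] = 0, b[2] = 6, b[3] = 9, b[4] = 10, b[5] = 7, b[6] = 0.
Since b[6] = b[1] = 0, the sequence is eventually periodic: after a pre-period of length 1 it cycles with period 5.
For j ≥ 1, b[j] depends only on (j - 1) mod 5. (37 - 1) mod 5 = 1, so b[37] = b[2] = 6.

6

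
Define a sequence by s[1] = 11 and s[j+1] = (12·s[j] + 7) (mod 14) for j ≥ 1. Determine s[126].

5

Listing terms: s[1] = 11,  s[2] = 13,  s[3] = 9,  s[4] = 3,  s[5] = 1,  s[6] = 5,  s[7] = 11.
The sequence repeats with period 6.
(126 - 1) mod 6 = 5, so s[126] = s[6] = 5.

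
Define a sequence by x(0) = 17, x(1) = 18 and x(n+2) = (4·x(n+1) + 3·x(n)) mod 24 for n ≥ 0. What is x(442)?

x(0) = 17, x(1) = 18, x(2) = 3, x(3) = 18, x(4) = 9, x(5) = 18, x(6) = 3.
Since (x(5), x(6)) = (x(1), x(2)) = (18, 3) (two consecutive terms determine the rest), the sequence is eventually periodic: after a pre-period of length 1 it cycles with period 4.
For n ≥ 1, x(n) depends only on (n - 1) mod 4. (442 - 1) mod 4 = 1, so x(442) = x(2) = 3.

3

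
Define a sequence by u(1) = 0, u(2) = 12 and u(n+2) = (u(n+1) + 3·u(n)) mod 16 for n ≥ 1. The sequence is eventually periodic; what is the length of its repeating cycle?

6

We have u(1) = 0; u(2) = 12; u(3) = 12; u(4) = 0; u(5) = 4; u(6) = 4; u(7) = 0; u(8) = 12.
The sequence repeats with period 6.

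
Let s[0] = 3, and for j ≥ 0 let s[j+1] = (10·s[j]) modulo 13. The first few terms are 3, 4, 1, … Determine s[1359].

10

We have s[0] = 3, s[1] = 4, s[2] = 1, s[3] = 10, s[4] = 9, s[5] = 12, s[6] = 3.
The sequence repeats with period 6.
(1359 - 0) mod 6 = 3, so s[1359] = s[3] = 10.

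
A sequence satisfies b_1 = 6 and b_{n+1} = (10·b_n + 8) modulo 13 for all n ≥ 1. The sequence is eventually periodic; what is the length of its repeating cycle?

b_1 = 6,  b_2 = 3,  b_3 = 12,  b_4 = 11,  b_5 = 1,  b_6 = 5,  b_7 = 6.
The sequence repeats with period 6.

6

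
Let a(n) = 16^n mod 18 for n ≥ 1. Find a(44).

We have a(1) = 16,  a(2) = 4,  a(3) = 10,  a(4) = 16.
Since a(4) = a(1) = 16, the sequence is periodic with period 3.
So a(44) = a(1 + ((44-1) mod 3)) = a(2) = 4.

4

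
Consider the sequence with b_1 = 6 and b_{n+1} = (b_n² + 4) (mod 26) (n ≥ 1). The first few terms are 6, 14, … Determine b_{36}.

4

Listing terms: b_1 = 6, b_2 = 14, b_3 = 18, b_4 = 16, b_5 = 0, b_6 = 4, b_7 = 20, b_8 = 14.
Since b_8 = b_2 = 14, the sequence is eventually periodic: after a pre-period of length 1 it cycles with period 6.
For n ≥ 2, b_n depends only on (n - 2) mod 6. (36 - 2) mod 6 = 4, so b_{36} = b_6 = 4.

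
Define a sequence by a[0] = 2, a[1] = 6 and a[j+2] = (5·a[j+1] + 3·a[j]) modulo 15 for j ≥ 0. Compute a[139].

3

a[0] = 2; a[1] = 6; a[2] = 6; a[3] = 3; a[4] = 3; a[5] = 9; a[6] = 9; a[7] = 12; a[8] = 12; a[9] = 6; a[10] = 6.
Since (a[9], a[10]) = (a[1], a[2]) = (6, 6) (two consecutive terms determine the rest), the sequence is eventually periodic: after a pre-period of length 1 it cycles with period 8.
For j ≥ 1, a[j] depends only on (j - 1) mod 8. (139 - 1) mod 8 = 2, so a[139] = a[3] = 3.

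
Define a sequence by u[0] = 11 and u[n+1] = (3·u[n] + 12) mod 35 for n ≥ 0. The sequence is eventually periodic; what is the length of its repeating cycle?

12

Computing terms: u[0] = 11, u[1] = 10, u[2] = 7, u[3] = 33, u[4] = 6, u[5] = 30, u[6] = 32, u[7] = 3, u[8] = 21, u[9] = 5, u[10] = 27, u[11] = 23, u[12] = 11.
The sequence repeats with period 12.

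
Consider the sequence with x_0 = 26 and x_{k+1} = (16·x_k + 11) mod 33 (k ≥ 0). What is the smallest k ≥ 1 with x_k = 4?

Listing terms: x_0 = 26, x_1 = 31, x_2 = 12, x_3 = 5, x_4 = 25, x_5 = 15, x_6 = 20, x_7 = 1, x_8 = 27, x_9 = 14, x_{10} = 4, x_{11} = 9, x_{12} = 23, x_{13} = 16, x_{14} = 3, x_{15} = 26.
Since x_{15} = x_0 = 26, the sequence is periodic with period 15.
The value 4 first appears (with k ≥ 1) at x_{10}.

10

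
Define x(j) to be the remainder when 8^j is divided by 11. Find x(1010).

1

Listing terms: x(1) = 8; x(2) = 9; x(3) = 6; x(4) = 4; x(5) = 10; x(6) = 3; x(7) = 2; x(8) = 5; x(9) = 7; x(10) = 1; x(11) = 8.
The sequence repeats with period 10.
So x(1010) = x(1 + ((1010-1) mod 10)) = x(10) = 1.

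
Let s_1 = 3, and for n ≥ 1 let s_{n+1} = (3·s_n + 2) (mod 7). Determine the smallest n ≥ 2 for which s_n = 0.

3

Computing terms: s_1 = 3, s_2 = 4, s_3 = 0, s_4 = 2, s_5 = 1, s_6 = 5, s_7 = 3.
The sequence repeats with period 6.
The value 0 first appears (with n ≥ 2) at s_3.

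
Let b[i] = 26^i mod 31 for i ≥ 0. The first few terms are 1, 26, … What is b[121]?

26

We have b[0] = 1, b[1] = 26, b[2] = 25, b[3] = 30, b[4] = 5, b[5] = 6, b[6] = 1.
Since b[6] = b[0] = 1, the sequence is periodic with period 6.
So b[121] = b[0 + ((121-0) mod 6)] = b[1] = 26.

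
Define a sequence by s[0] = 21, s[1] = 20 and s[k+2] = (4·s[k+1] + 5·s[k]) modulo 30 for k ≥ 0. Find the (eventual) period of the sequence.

6

s[0] = 21, s[1] = 20, s[2] = 5, s[3] = 0, s[4] = 25, s[5] = 10, s[6] = 15, s[7] = 20, s[8] = 5.
Since (s[7], s[8]) = (s[1], s[2]) = (20, 5) (two consecutive terms determine the rest), the sequence is eventually periodic: after a pre-period of length 1 it cycles with period 6.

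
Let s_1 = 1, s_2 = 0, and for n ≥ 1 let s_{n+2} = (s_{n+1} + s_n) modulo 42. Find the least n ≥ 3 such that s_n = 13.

9

We have s_1 = 1,  s_2 = 0,  s_3 = 1,  s_4 = 1,  s_5 = 2,  s_6 = 3,  s_7 = 5,  s_8 = 8,  s_9 = 13,  s_{10} = 21,  s_{11} = 34,  s_{12} = 13,  s_{13} = 5,  s_{14} = 18,  s_{15} = 23,  s_{16} = 41,  s_{17} = 22,  s_{18} = 21,  s_{19} = 1,  s_{20} = 22,  s_{21} = 23,  s_{22} = 3,  s_{23} = 26,  s_{24} = 29,  s_{25} = 13,  s_{26} = 0,  s_{27} = 13,  s_{28} = 13,  s_{29} = 26,  s_{30} = 39,  s_{31} = 23,  s_{32} = 20,  s_{33} = 1,  s_{34} = 21,  s_{35} = 22,  s_{36} = 1,  s_{37} = 23,  s_{38} = 24,  s_{39} = 5,  s_{40} = 29,  s_{41} = 34,  s_{42} = 21,  s_{43} = 13,  s_{44} = 34,  s_{45} = 5,  s_{46} = 39,  s_{47} = 2,  s_{48} = 41,  s_{49} = 1,  s_{50} = 0.
Since (s_{49}, s_{50}) = (s_1, s_2) = (1, 0) (two consecutive terms determine the rest), the sequence is periodic with period 48.
The value 13 first appears (with n ≥ 3) at s_9.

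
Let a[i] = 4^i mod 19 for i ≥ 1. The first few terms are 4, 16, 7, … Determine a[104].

We have a[1] = 4; a[2] = 16; a[3] = 7; a[4] = 9; a[5] = 17; a[6] = 11; a[7] = 6; a[8] = 5; a[9] = 1; a[10] = 4.
The sequence repeats with period 9.
(104 - 1) mod 9 = 4, so a[104] = a[5] = 17.

17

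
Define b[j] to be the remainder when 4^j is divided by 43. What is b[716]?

16

Listing terms: b[1] = 4; b[2] = 16; b[3] = 21; b[4] = 41; b[5] = 35; b[6] = 11; b[7] = 1; b[8] = 4.
The sequence repeats with period 7.
(716 - 1) mod 7 = 1, so b[716] = b[2] = 16.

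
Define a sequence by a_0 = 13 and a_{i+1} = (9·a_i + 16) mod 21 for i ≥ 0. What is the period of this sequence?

3

Computing terms: a_0 = 13, a_1 = 7, a_2 = 16, a_3 = 13.
The sequence repeats with period 3.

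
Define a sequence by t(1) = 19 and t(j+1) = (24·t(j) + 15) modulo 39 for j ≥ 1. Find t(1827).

Computing terms: t(1) = 19, t(2) = 3, t(3) = 9, t(4) = 36, t(5) = 21, t(6) = 12, t(7) = 30, t(8) = 33, t(9) = 27, t(10) = 0, t(11) = 15, t(12) = 24, t(13) = 6, t(14) = 3.
Since t(14) = t(2) = 3, the sequence is eventually periodic: after a pre-period of length 1 it cycles with period 12.
For j ≥ 2, t(j) depends only on (j - 2) mod 12. (1827 - 2) mod 12 = 1, so t(1827) = t(3) = 9.

9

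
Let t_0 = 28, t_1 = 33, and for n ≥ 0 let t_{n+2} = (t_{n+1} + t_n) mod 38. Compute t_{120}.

24

Listing terms: t_0 = 28, t_1 = 33, t_2 = 23, t_3 = 18, t_4 = 3, t_5 = 21, t_6 = 24, t_7 = 7, t_8 = 31, t_9 = 0, t_{10} = 31, t_{11} = 31, t_{12} = 24, t_{13} = 17, t_{14} = 3, t_{15} = 20, t_{16} = 23, t_{17} = 5, t_{18} = 28, t_{19} = 33.
The sequence repeats with period 18.
So t_{120} = t_{0 + ((120-0) mod 18)} = t_{12} = 24.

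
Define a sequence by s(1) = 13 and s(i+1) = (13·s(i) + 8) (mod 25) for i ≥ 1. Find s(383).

9

Listing terms: s(1) = 13,  s(2) = 2,  s(3) = 9,  s(4) = 0,  s(5) = 8,  s(6) = 12,  s(7) = 14,  s(8) = 15,  s(9) = 3,  s(10) = 22,  s(11) = 19,  s(12) = 5,  s(13) = 23,  s(14) = 7,  s(15) = 24,  s(16) = 20,  s(17) = 18,  s(18) = 17,  s(19) = 4,  s(20) = 10,  s(21) = 13.
The sequence repeats with period 20.
So s(383) = s(1 + ((383-1) mod 20)) = s(3) = 9.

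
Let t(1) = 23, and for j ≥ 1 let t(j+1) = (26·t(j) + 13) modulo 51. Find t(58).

50

We have t(1) = 23, t(2) = 50, t(3) = 38, t(4) = 32, t(5) = 29, t(6) = 2, t(7) = 14, t(8) = 20, t(9) = 23.
Since t(9) = t(1) = 23, the sequence is periodic with period 8.
So t(58) = t(1 + ((58-1) mod 8)) = t(2) = 50.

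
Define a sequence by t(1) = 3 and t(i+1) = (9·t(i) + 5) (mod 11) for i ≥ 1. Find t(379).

2

Listing terms: t(1) = 3, t(2) = 10, t(3) = 7, t(4) = 2, t(5) = 1, t(6) = 3.
Since t(6) = t(1) = 3, the sequence is periodic with period 5.
So t(379) = t(1 + ((379-1) mod 5)) = t(4) = 2.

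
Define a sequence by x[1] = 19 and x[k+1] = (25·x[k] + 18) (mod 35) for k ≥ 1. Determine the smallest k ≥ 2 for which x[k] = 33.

4

x[1] = 19; x[2] = 3; x[3] = 23; x[4] = 33; x[5] = 3.
Since x[5] = x[2] = 3, the sequence is eventually periodic: after a pre-period of length 1 it cycles with period 3.
The value 33 first appears (with k ≥ 2) at x[4].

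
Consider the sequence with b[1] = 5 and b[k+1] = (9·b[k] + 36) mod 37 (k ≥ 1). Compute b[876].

We have b[1] = 5, b[2] = 7, b[3] = 25, b[4] = 2, b[5] = 17, b[6] = 4, b[7] = 35, b[8] = 18, b[9] = 13, b[10] = 5.
Since b[10] = b[1] = 5, the sequence is periodic with period 9.
(876 - 1) mod 9 = 2, so b[876] = b[3] = 25.

25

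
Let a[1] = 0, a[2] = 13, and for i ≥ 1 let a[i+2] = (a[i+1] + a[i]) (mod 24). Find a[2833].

Listing terms: a[1] = 0,  a[2] = 13,  a[3] = 13,  a[4] = 2,  a[5] = 15,  a[6] = 17,  a[7] = 8,  a[8] = 1,  a[9] = 9,  a[10] = 10,  a[11] = 19,  a[12] = 5,  a[13] = 0,  a[14] = 5,  a[15] = 5,  a[16] = 10,  a[17] = 15,  a[18] = 1,  a[19] = 16,  a[20] = 17,  a[21] = 9,  a[22] = 2,  a[23] = 11,  a[24] = 13,  a[25] = 0,  a[26] = 13.
Since (a[25], a[26]) = (a[1], a[2]) = (0, 13) (two consecutive terms determine the rest), the sequence is periodic with period 24.
So a[2833] = a[1 + ((2833-1) mod 24)] = a[1] = 0.

0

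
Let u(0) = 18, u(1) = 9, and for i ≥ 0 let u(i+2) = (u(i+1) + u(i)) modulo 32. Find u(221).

19

Computing terms: u(0) = 18, u(1) = 9, u(2) = 27, u(3) = 4, u(4) = 31, u(5) = 3, u(6) = 2, u(7) = 5, u(8) = 7, u(9) = 12, u(10) = 19, u(11) = 31, u(12) = 18, u(13) = 17, u(14) = 3, u(15) = 20, u(16) = 23, u(17) = 11, u(18) = 2, u(19) = 13, u(20) = 15, u(21) = 28, u(22) = 11, u(23) = 7, u(24) = 18, u(25) = 25, u(26) = 11, u(27) = 4, u(28) = 15, u(29) = 19, u(30) = 2, u(31) = 21, u(32) = 23, u(33) = 12, u(34) = 3, u(35) = 15, u(36) = 18, u(37) = 1, u(38) = 19, u(39) = 20, u(40) = 7, u(41) = 27, u(42) = 2, u(43) = 29, u(44) = 31, u(45) = 28, u(46) = 27, u(47) = 23, u(48) = 18, u(49) = 9.
Since (u(48), u(49)) = (u(0), u(1)) = (18, 9) (two consecutive terms determine the rest), the sequence is periodic with period 48.
(221 - 0) mod 48 = 29, so u(221) = u(29) = 19.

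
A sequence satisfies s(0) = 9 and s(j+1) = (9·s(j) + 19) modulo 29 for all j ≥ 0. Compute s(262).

s(0) = 9, s(1) = 13, s(2) = 20, s(3) = 25, s(4) = 12, s(5) = 11, s(6) = 2, s(7) = 8, s(8) = 4, s(9) = 26, s(10) = 21, s(11) = 5, s(12) = 6, s(13) = 15, s(14) = 9.
The sequence repeats with period 14.
(262 - 0) mod 14 = 10, so s(262) = s(10) = 21.

21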